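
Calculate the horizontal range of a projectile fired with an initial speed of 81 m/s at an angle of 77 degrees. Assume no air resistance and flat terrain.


R = v0^2 * sin(2*theta) / g = 81^2 * sin(2*77°) / 9.81 = 293.2 m

293.2 m


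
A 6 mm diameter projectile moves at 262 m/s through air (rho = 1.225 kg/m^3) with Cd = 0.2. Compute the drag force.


A = pi*(d/2)^2 = pi*(6/2000)^2 = 2.82743e-05 m^2
Fd = 0.5*Cd*rho*A*v^2 = 0.5*0.2*1.225*2.82743e-05*262^2 = 0.2378 N

0.2378 N


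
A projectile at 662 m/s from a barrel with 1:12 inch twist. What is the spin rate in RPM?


twist_m = 12*0.0254 = 0.3048 m
spin = v/twist = 662/0.3048 = 2171.916 rev/s
RPM = spin*60 = 2171.916*60 ≈ 130315 RPM

130315 RPM


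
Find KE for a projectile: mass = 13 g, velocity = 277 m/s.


E = 0.5*m*v^2 = 0.5*0.013*277^2 = 498.7 J

498.7 J


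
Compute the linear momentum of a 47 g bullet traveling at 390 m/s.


p = m*v = 0.047*390 = 18.33 kg·m/s

18.33 kg·m/s


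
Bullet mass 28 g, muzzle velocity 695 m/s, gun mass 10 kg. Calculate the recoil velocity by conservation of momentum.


v_recoil = m_p * v_p / m_gun = 0.028 * 695 / 10 = 1.946 m/s

1.946 m/s


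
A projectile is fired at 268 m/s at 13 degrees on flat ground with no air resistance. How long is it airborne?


T = 2*v0*sin(theta)/g = 2*268*sin(13°)/9.81 = 12.29 s

12.29 s


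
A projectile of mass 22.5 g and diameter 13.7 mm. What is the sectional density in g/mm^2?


SD = m/d^2 = 22.5/13.7^2 = 0.1199 g/mm^2

0.1199 g/mm^2


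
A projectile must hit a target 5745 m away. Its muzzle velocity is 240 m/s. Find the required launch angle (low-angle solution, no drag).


sin(2*theta) = R*g/v0^2 = 5745*9.81/240^2 = 0.978445, theta = arcsin(0.978445)/2 = 39.04°

39.04 degrees


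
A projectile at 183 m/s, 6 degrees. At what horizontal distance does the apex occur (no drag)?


R = v0^2*sin(2*theta)/g = 183^2*sin(2*6°)/9.81 = 709.761 m
apex_dist = R/2 = 709.761/2 = 354.9 m

354.9 m


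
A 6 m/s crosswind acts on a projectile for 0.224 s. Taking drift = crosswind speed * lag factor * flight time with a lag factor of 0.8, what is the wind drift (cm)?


drift = v_wind * lag * t = 6 * 0.8 * 0.224 = 1.0752 m ≈ 107.5 cm

107.5 cm


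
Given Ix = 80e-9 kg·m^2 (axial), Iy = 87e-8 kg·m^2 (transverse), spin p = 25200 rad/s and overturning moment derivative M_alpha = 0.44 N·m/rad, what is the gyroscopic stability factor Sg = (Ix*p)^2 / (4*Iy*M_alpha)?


Sg = Ix^2 * p^2 / (4 * Iy * M_alpha) = (80e-9)^2 * 25200^2 / (4 * 87e-8 * 0.44) = 2.654

2.654


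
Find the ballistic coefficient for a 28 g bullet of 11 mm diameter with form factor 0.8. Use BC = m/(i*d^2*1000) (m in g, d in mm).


BC = m/(i*d^2*1000) = 28/(0.8 * 11^2 * 1000) = 0.0002893

0.0002893


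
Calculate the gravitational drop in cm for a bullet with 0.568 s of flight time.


drop = 0.5*g*t^2 = 0.5*9.81*0.568^2 = 1.58247 m ≈ 158.2 cm

158.2 cm


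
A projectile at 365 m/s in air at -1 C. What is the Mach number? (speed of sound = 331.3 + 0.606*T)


a = 331.3 + 0.606*(-1) = 330.694 m/s
M = v/a = 365/330.694 = 1.104

1.104


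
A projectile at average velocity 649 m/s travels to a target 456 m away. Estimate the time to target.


t = d/v = 456/649 = 0.7026 s

0.7026 s


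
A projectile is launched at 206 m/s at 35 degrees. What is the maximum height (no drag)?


H = (v0*sin(theta))^2 / (2g) = (206*sin(35°))^2 / (2*9.81) = 711.6 m

711.6 m


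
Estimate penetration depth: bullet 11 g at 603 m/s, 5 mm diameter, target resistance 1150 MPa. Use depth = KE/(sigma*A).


A = pi*(d/2)^2 = pi*(5/2)^2 = 19.635 mm^2
E = 0.5*m*v^2 = 0.5*0.011*603^2 = 1999.85 J
depth = E/(sigma*A) = 1999.85 J / (1150 MPa * 19.635 mm^2) = 1999.85/(1150 * 19.635) m = 0.0885665 m ≈ 88.57 mm

88.57 mm


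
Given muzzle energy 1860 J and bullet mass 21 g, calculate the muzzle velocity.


v = sqrt(2*E/m) = sqrt(2*1860/0.021) = 420.9 m/s

420.9 m/s


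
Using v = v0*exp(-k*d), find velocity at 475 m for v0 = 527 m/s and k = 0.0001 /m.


v = v0*exp(-k*d) = 527*exp(-0.0001*475) = 502.6 m/s

502.6 m/s


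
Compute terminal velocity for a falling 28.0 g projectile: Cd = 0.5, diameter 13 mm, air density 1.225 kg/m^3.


A = pi*(d/2)^2 = pi*(13/2000)^2 = 1.32732e-04 m^2
vt = sqrt(2mg/(Cd*rho*A)) = sqrt(2*0.028*9.81/(0.5 * 1.225 * 1.32732e-04)) = 82.2 m/s

82.2 m/s


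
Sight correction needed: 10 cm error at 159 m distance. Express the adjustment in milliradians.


1 mrad subtends 1 cm per 10 m of range, so adj = error_cm / (dist_m / 10) = 10 / (159/10) = 0.6289 mrad

0.6289 mrad


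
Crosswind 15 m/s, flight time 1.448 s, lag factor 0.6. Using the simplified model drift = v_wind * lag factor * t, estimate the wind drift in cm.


drift = v_wind * lag * t = 15 * 0.6 * 1.448 = 13.032 m ≈ 1303 cm

1303 cm


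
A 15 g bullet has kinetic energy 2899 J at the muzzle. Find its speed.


v = sqrt(2*E/m) = sqrt(2*2899/0.015) = 621.7 m/s

621.7 m/s


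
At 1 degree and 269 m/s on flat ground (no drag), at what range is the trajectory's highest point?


R = v0^2*sin(2*theta)/g = 269^2*sin(2*1°)/9.81 = 257.427 m
apex_dist = R/2 = 257.427/2 = 128.7 m

128.7 m


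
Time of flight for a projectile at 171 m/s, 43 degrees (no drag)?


T = 2*v0*sin(theta)/g = 2*171*sin(43°)/9.81 = 23.78 s

23.78 s


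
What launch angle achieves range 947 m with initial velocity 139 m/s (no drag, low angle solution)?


sin(2*theta) = R*g/v0^2 = 947*9.81/139^2 = 0.480828, theta = arcsin(0.480828)/2 = 14.37°

14.37 degrees


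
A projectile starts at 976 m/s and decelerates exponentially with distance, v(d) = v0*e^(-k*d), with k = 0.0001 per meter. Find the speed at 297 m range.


v = v0*exp(-k*d) = 976*exp(-0.0001*297) = 947.4 m/s

947.4 m/s


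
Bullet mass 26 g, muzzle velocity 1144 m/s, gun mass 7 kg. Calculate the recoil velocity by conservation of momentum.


v_recoil = m_p * v_p / m_gun = 0.026 * 1144 / 7 = 4.249 m/s

4.249 m/s


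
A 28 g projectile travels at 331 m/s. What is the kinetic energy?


E = 0.5*m*v^2 = 0.5*0.028*331^2 = 1534 J

1534 J


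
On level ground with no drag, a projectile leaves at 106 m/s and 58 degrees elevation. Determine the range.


R = v0^2 * sin(2*theta) / g = 106^2 * sin(2*58°) / 9.81 = 1029 m

1029 m


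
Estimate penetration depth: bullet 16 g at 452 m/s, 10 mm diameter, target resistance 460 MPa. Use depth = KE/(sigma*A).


A = pi*(d/2)^2 = pi*(10/2)^2 = 78.5398 mm^2
E = 0.5*m*v^2 = 0.5*0.016*452^2 = 1634.43 J
depth = E/(sigma*A) = 1634.43 J / (460 MPa * 78.5398 mm^2) = 1634.43/(460 * 78.5398) m = 0.0452396 m ≈ 45.24 mm

45.24 mm


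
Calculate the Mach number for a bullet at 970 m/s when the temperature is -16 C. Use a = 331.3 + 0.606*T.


a = 331.3 + 0.606*(-16) = 321.604 m/s
M = v/a = 970/321.604 = 3.016

3.016


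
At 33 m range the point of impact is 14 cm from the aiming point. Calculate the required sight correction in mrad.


1 mrad subtends 1 cm per 10 m of range, so adj = error_cm / (dist_m / 10) = 14 / (33/10) = 4.242 mrad

4.242 mrad


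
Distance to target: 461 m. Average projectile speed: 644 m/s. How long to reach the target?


t = d/v = 461/644 = 0.7158 s

0.7158 s


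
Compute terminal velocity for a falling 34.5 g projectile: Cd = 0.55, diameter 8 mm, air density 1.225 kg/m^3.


A = pi*(d/2)^2 = pi*(8/2000)^2 = 5.02655e-05 m^2
vt = sqrt(2mg/(Cd*rho*A)) = sqrt(2*0.0345*9.81/(0.55 * 1.225 * 5.02655e-05)) = 141.4 m/s

141.4 m/s


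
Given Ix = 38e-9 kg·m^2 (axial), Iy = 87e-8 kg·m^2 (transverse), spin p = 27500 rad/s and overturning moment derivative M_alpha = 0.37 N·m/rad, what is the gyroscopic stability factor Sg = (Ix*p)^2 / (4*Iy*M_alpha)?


Sg = Ix^2 * p^2 / (4 * Iy * M_alpha) = (38e-9)^2 * 27500^2 / (4 * 87e-8 * 0.37) = 0.8481

0.8481


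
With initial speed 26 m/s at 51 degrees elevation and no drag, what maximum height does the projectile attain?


H = (v0*sin(theta))^2 / (2g) = (26*sin(51°))^2 / (2*9.81) = 20.81 m

20.81 m


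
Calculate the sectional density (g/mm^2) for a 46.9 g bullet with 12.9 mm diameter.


SD = m/d^2 = 46.9/12.9^2 = 0.2818 g/mm^2

0.2818 g/mm^2


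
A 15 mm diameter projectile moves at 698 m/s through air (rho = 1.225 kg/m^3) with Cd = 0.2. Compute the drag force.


A = pi*(d/2)^2 = pi*(15/2000)^2 = 1.76715e-04 m^2
Fd = 0.5*Cd*rho*A*v^2 = 0.5*0.2*1.225*1.76715e-04*698^2 = 10.55 N

10.55 N


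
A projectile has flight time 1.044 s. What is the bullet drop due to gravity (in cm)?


drop = 0.5*g*t^2 = 0.5*9.81*1.044^2 = 5.34614 m ≈ 534.6 cm

534.6 cm


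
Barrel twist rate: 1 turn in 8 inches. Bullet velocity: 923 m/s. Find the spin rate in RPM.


twist_m = 8*0.0254 = 0.2032 m
spin = v/twist = 923/0.2032 = 4542.323 rev/s
RPM = spin*60 = 4542.323*60 ≈ 272539 RPM

272539 RPM


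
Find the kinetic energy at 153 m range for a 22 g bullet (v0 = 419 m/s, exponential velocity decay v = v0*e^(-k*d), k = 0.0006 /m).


v = v0*exp(-k*d) = 419*exp(-0.0006*153) = 382.248 m/s
E = 0.5*m*v^2 = 0.5*0.022*382.248^2 = 1607 J

1607 J


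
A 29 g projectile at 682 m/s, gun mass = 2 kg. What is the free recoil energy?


v_r = m_p*v_p/m_gun = 0.029*682/2 = 9.889 m/s, E_r = 0.5*m_gun*v_r^2 = 0.5*2*9.889^2 = 97.79 J

97.79 J


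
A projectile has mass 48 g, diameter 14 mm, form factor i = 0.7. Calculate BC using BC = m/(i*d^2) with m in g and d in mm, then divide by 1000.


BC = m/(i*d^2*1000) = 48/(0.7 * 14^2 * 1000) = 0.0003499

0.0003499


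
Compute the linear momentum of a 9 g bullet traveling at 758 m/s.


p = m*v = 0.009*758 = 6.822 kg·m/s

6.822 kg·m/s


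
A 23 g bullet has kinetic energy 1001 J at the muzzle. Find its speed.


v = sqrt(2*E/m) = sqrt(2*1001/0.023) = 295 m/s

295 m/s


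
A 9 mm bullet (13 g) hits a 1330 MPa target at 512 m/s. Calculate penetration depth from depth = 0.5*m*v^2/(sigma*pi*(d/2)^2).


A = pi*(d/2)^2 = pi*(9/2)^2 = 63.6173 mm^2
E = 0.5*m*v^2 = 0.5*0.013*512^2 = 1703.94 J
depth = E/(sigma*A) = 1703.94 J / (1330 MPa * 63.6173 mm^2) = 1703.94/(1330 * 63.6173) m = 0.0201385 m ≈ 20.14 mm

20.14 mm


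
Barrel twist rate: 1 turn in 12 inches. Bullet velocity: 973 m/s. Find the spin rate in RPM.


twist_m = 12*0.0254 = 0.3048 m
spin = v/twist = 973/0.3048 = 3192.257 rev/s
RPM = spin*60 = 3192.257*60 ≈ 191535 RPM

191535 RPM


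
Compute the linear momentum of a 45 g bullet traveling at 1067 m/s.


p = m*v = 0.045*1067 = 48.02 kg·m/s

48.02 kg·m/s


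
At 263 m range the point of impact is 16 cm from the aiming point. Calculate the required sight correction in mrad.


1 mrad subtends 1 cm per 10 m of range, so adj = error_cm / (dist_m / 10) = 16 / (263/10) = 0.6084 mrad

0.6084 mrad


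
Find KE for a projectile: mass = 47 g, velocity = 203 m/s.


E = 0.5*m*v^2 = 0.5*0.047*203^2 = 968.4 J

968.4 J


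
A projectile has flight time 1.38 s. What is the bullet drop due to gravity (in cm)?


drop = 0.5*g*t^2 = 0.5*9.81*1.38^2 = 9.34108 m ≈ 934.1 cm

934.1 cm


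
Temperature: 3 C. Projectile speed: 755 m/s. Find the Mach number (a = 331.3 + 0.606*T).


a = 331.3 + 0.606*(3) = 333.118 m/s
M = v/a = 755/333.118 = 2.266

2.266


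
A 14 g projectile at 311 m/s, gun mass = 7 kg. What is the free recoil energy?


v_r = m_p*v_p/m_gun = 0.014*311/7 = 0.622 m/s, E_r = 0.5*m_gun*v_r^2 = 0.5*7*0.622^2 = 1.354 J

1.354 J


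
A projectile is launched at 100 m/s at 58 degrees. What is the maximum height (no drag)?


H = (v0*sin(theta))^2 / (2g) = (100*sin(58°))^2 / (2*9.81) = 366.6 m

366.6 m


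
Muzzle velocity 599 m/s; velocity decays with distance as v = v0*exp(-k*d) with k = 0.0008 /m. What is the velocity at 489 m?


v = v0*exp(-k*d) = 599*exp(-0.0008*489) = 405.1 m/s

405.1 m/s


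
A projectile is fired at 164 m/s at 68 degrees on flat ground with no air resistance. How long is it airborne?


T = 2*v0*sin(theta)/g = 2*164*sin(68°)/9.81 = 31 s

31 s


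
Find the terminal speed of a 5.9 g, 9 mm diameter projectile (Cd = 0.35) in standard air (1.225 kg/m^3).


A = pi*(d/2)^2 = pi*(9/2000)^2 = 6.36173e-05 m^2
vt = sqrt(2mg/(Cd*rho*A)) = sqrt(2*0.0059*9.81/(0.35 * 1.225 * 6.36173e-05)) = 65.15 m/s

65.15 m/s


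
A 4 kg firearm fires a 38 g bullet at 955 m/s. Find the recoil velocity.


v_recoil = m_p * v_p / m_gun = 0.038 * 955 / 4 = 9.072 m/s

9.072 m/s


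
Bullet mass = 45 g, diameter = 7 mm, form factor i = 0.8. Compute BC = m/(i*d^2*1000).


BC = m/(i*d^2*1000) = 45/(0.8 * 7^2 * 1000) = 0.001148

0.001148


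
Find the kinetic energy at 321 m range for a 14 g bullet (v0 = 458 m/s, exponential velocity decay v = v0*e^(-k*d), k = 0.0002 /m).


v = v0*exp(-k*d) = 458*exp(-0.0002*321) = 429.52 m/s
E = 0.5*m*v^2 = 0.5*0.014*429.52^2 = 1291 J

1291 J


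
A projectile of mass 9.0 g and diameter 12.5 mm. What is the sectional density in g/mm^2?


SD = m/d^2 = 9.0/12.5^2 = 0.0576 g/mm^2

0.0576 g/mm^2


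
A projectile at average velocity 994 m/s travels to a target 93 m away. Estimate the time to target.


t = d/v = 93/994 = 0.09356 s

0.09356 s


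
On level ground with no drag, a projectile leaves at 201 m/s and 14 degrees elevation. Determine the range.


R = v0^2 * sin(2*theta) / g = 201^2 * sin(2*14°) / 9.81 = 1933 m

1933 m


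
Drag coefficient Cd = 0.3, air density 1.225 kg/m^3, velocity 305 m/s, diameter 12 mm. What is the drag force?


A = pi*(d/2)^2 = pi*(12/2000)^2 = 1.13097e-04 m^2
Fd = 0.5*Cd*rho*A*v^2 = 0.5*0.3*1.225*1.13097e-04*305^2 = 1.933 N

1.933 N


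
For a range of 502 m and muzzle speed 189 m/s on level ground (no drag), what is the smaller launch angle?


sin(2*theta) = R*g/v0^2 = 502*9.81/189^2 = 0.137863, theta = arcsin(0.137863)/2 = 3.962°

3.962 degrees


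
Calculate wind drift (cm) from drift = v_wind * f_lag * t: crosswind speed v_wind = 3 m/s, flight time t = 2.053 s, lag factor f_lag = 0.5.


drift = v_wind * lag * t = 3 * 0.5 * 2.053 = 3.0795 m ≈ 307.9 cm

307.9 cm


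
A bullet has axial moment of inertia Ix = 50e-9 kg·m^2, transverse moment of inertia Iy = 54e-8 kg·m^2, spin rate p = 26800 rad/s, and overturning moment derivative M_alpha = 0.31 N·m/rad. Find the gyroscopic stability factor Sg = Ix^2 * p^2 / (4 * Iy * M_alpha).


Sg = Ix^2 * p^2 / (4 * Iy * M_alpha) = (50e-9)^2 * 26800^2 / (4 * 54e-8 * 0.31) = 2.682

2.682


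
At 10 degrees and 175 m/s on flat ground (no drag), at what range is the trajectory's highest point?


R = v0^2*sin(2*theta)/g = 175^2*sin(2*10°)/9.81 = 1067.72 m
apex_dist = R/2 = 1067.72/2 = 533.9 m

533.9 m


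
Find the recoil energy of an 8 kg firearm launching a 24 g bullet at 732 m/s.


v_r = m_p*v_p/m_gun = 0.024*732/8 = 2.196 m/s, E_r = 0.5*m_gun*v_r^2 = 0.5*8*2.196^2 = 19.29 J

19.29 J


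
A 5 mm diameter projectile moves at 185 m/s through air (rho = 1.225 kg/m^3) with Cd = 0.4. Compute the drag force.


A = pi*(d/2)^2 = pi*(5/2000)^2 = 1.96350e-05 m^2
Fd = 0.5*Cd*rho*A*v^2 = 0.5*0.4*1.225*1.96350e-05*185^2 = 0.1646 N

0.1646 N


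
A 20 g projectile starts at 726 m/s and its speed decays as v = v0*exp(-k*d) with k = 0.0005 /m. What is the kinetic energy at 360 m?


v = v0*exp(-k*d) = 726*exp(-0.0005*360) = 606.406 m/s
E = 0.5*m*v^2 = 0.5*0.02*606.406^2 = 3677 J

3677 J


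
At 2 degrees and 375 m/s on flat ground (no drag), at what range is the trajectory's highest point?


R = v0^2*sin(2*theta)/g = 375^2*sin(2*2°)/9.81 = 999.949 m
apex_dist = R/2 = 999.949/2 = 500 m

500 m


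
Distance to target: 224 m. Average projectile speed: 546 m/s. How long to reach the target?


t = d/v = 224/546 = 0.4103 s

0.4103 s


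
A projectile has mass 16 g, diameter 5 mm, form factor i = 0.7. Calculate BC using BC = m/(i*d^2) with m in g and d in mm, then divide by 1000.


BC = m/(i*d^2*1000) = 16/(0.7 * 5^2 * 1000) = 0.0009143

0.0009143


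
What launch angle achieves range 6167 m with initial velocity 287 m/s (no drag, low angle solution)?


sin(2*theta) = R*g/v0^2 = 6167*9.81/287^2 = 0.734479, theta = arcsin(0.734479)/2 = 23.63°

23.63 degrees


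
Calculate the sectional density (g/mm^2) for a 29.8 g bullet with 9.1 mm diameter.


SD = m/d^2 = 29.8/9.1^2 = 0.3599 g/mm^2

0.3599 g/mm^2


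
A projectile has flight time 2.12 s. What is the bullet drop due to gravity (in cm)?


drop = 0.5*g*t^2 = 0.5*9.81*2.12^2 = 22.045 m ≈ 2205 cm

2205 cm


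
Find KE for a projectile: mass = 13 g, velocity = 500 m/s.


E = 0.5*m*v^2 = 0.5*0.013*500^2 = 1625 J

1625 J


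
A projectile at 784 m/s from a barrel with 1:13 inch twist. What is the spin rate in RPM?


twist_m = 13*0.0254 = 0.3302 m
spin = v/twist = 784/0.3302 = 2374.319 rev/s
RPM = spin*60 = 2374.319*60 ≈ 142459 RPM

142459 RPM


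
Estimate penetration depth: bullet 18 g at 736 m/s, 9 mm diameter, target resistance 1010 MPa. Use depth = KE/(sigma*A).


A = pi*(d/2)^2 = pi*(9/2)^2 = 63.6173 mm^2
E = 0.5*m*v^2 = 0.5*0.018*736^2 = 4875.26 J
depth = E/(sigma*A) = 4875.26 J / (1010 MPa * 63.6173 mm^2) = 4875.26/(1010 * 63.6173) m = 0.0758756 m ≈ 75.88 mm

75.88 mm


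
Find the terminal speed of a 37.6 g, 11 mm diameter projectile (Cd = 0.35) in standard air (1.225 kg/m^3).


A = pi*(d/2)^2 = pi*(11/2000)^2 = 9.50332e-05 m^2
vt = sqrt(2mg/(Cd*rho*A)) = sqrt(2*0.0376*9.81/(0.35 * 1.225 * 9.50332e-05)) = 134.6 m/s

134.6 m/s


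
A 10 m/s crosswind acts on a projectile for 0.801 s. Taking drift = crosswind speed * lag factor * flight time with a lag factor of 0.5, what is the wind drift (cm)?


drift = v_wind * lag * t = 10 * 0.5 * 0.801 = 4.005 m ≈ 400.5 cm

400.5 cm


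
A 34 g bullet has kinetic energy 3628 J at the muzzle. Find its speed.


v = sqrt(2*E/m) = sqrt(2*3628/0.034) = 462 m/s

462 m/s


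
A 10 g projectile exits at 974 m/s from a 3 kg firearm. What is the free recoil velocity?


v_recoil = m_p * v_p / m_gun = 0.01 * 974 / 3 = 3.247 m/s

3.247 m/s


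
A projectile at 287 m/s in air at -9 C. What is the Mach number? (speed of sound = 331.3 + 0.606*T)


a = 331.3 + 0.606*(-9) = 325.846 m/s
M = v/a = 287/325.846 = 0.8808

0.8808


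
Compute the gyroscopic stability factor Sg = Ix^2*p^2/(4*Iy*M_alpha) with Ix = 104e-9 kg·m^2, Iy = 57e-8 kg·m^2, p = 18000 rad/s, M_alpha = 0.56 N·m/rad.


Sg = Ix^2 * p^2 / (4 * Iy * M_alpha) = (104e-9)^2 * 18000^2 / (4 * 57e-8 * 0.56) = 2.745

2.745


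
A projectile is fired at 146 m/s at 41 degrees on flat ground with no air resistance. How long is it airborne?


T = 2*v0*sin(theta)/g = 2*146*sin(41°)/9.81 = 19.53 s

19.53 s


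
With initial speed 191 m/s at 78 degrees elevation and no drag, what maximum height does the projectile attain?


H = (v0*sin(theta))^2 / (2g) = (191*sin(78°))^2 / (2*9.81) = 1779 m

1779 m


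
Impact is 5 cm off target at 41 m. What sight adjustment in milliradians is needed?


1 mrad subtends 1 cm per 10 m of range, so adj = error_cm / (dist_m / 10) = 5 / (41/10) = 1.22 mrad

1.22 mrad


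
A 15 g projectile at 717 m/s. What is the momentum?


p = m*v = 0.015*717 = 10.75 kg·m/s

10.75 kg·m/s


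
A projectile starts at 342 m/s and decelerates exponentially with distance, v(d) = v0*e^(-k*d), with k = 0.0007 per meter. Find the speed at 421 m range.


v = v0*exp(-k*d) = 342*exp(-0.0007*421) = 254.7 m/s

254.7 m/s


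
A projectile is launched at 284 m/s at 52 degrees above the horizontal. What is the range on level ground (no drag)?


R = v0^2 * sin(2*theta) / g = 284^2 * sin(2*52°) / 9.81 = 7978 m

7978 m


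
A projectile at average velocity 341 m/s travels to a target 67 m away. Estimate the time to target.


t = d/v = 67/341 = 0.1965 s

0.1965 s


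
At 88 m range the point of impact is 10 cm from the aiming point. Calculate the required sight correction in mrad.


1 mrad subtends 1 cm per 10 m of range, so adj = error_cm / (dist_m / 10) = 10 / (88/10) = 1.136 mrad

1.136 mrad


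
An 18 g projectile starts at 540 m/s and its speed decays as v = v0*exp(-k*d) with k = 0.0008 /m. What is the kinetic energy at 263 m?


v = v0*exp(-k*d) = 540*exp(-0.0008*263) = 437.54 m/s
E = 0.5*m*v^2 = 0.5*0.018*437.54^2 = 1723 J

1723 J


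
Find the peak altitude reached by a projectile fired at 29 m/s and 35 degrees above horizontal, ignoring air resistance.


H = (v0*sin(theta))^2 / (2g) = (29*sin(35°))^2 / (2*9.81) = 14.1 m

14.1 m


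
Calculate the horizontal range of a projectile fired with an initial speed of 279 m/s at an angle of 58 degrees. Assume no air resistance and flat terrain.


R = v0^2 * sin(2*theta) / g = 279^2 * sin(2*58°) / 9.81 = 7132 m

7132 m


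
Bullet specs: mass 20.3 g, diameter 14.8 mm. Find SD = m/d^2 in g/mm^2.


SD = m/d^2 = 20.3/14.8^2 = 0.09268 g/mm^2

0.09268 g/mm^2


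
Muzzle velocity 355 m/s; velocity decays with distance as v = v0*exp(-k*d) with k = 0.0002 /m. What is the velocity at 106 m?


v = v0*exp(-k*d) = 355*exp(-0.0002*106) = 347.6 m/s

347.6 m/s


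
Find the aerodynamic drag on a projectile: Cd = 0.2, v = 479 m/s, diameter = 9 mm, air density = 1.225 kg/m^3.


A = pi*(d/2)^2 = pi*(9/2000)^2 = 6.36173e-05 m^2
Fd = 0.5*Cd*rho*A*v^2 = 0.5*0.2*1.225*6.36173e-05*479^2 = 1.788 N

1.788 N


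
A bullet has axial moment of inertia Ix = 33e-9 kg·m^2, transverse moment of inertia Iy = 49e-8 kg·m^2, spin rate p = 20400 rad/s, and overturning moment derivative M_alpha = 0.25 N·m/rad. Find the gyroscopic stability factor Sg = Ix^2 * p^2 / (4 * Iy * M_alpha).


Sg = Ix^2 * p^2 / (4 * Iy * M_alpha) = (33e-9)^2 * 20400^2 / (4 * 49e-8 * 0.25) = 0.9249

0.9249


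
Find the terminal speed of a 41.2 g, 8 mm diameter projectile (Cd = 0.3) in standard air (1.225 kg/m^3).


A = pi*(d/2)^2 = pi*(8/2000)^2 = 5.02655e-05 m^2
vt = sqrt(2mg/(Cd*rho*A)) = sqrt(2*0.0412*9.81/(0.3 * 1.225 * 5.02655e-05)) = 209.2 m/s

209.2 m/s


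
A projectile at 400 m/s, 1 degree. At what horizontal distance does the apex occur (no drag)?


R = v0^2*sin(2*theta)/g = 400^2*sin(2*1°)/9.81 = 569.207 m
apex_dist = R/2 = 569.207/2 = 284.6 m

284.6 m


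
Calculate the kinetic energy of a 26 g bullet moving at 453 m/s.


E = 0.5*m*v^2 = 0.5*0.026*453^2 = 2668 J

2668 J


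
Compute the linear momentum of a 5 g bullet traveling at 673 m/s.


p = m*v = 0.005*673 = 3.365 kg·m/s

3.365 kg·m/s


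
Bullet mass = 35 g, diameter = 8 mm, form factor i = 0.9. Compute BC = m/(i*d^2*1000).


BC = m/(i*d^2*1000) = 35/(0.9 * 8^2 * 1000) = 0.0006076

0.0006076


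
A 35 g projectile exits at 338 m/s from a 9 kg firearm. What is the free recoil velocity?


v_recoil = m_p * v_p / m_gun = 0.035 * 338 / 9 = 1.314 m/s

1.314 m/s


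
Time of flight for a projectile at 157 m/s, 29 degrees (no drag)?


T = 2*v0*sin(theta)/g = 2*157*sin(29°)/9.81 = 15.52 s

15.52 s


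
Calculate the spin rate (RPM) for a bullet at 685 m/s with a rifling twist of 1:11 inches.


twist_m = 11*0.0254 = 0.2794 m
spin = v/twist = 685/0.2794 = 2451.682 rev/s
RPM = spin*60 = 2451.682*60 ≈ 147101 RPM

147101 RPM


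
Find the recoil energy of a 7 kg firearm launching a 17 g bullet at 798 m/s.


v_r = m_p*v_p/m_gun = 0.017*798/7 = 1.938 m/s, E_r = 0.5*m_gun*v_r^2 = 0.5*7*1.938^2 = 13.15 J

13.15 J


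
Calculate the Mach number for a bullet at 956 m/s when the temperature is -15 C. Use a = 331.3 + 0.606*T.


a = 331.3 + 0.606*(-15) = 322.21 m/s
M = v/a = 956/322.21 = 2.967

2.967


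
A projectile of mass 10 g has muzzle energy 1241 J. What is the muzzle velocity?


v = sqrt(2*E/m) = sqrt(2*1241/0.01) = 498.2 m/s

498.2 m/s


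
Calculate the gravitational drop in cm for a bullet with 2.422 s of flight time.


drop = 0.5*g*t^2 = 0.5*9.81*2.422^2 = 28.7731 m ≈ 2877 cm

2877 cm


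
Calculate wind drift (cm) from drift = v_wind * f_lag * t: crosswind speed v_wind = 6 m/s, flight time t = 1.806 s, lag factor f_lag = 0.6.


drift = v_wind * lag * t = 6 * 0.6 * 1.806 = 6.5016 m ≈ 650.2 cm

650.2 cm


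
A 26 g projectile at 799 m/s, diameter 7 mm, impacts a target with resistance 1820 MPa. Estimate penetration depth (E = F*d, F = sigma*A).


A = pi*(d/2)^2 = pi*(7/2)^2 = 38.4845 mm^2
E = 0.5*m*v^2 = 0.5*0.026*799^2 = 8299.21 J
depth = E/(sigma*A) = 8299.21 J / (1820 MPa * 38.4845 mm^2) = 8299.21/(1820 * 38.4845) m = 0.118489 m ≈ 118.5 mm

118.5 mm


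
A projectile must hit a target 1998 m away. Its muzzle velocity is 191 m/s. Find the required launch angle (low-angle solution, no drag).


sin(2*theta) = R*g/v0^2 = 1998*9.81/191^2 = 0.537276, theta = arcsin(0.537276)/2 = 16.25°

16.25 degrees


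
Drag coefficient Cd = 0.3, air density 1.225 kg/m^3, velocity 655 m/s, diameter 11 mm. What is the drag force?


A = pi*(d/2)^2 = pi*(11/2000)^2 = 9.50332e-05 m^2
Fd = 0.5*Cd*rho*A*v^2 = 0.5*0.3*1.225*9.50332e-05*655^2 = 7.492 N

7.492 N


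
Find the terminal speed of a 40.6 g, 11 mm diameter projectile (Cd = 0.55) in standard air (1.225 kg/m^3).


A = pi*(d/2)^2 = pi*(11/2000)^2 = 9.50332e-05 m^2
vt = sqrt(2mg/(Cd*rho*A)) = sqrt(2*0.0406*9.81/(0.55 * 1.225 * 9.50332e-05)) = 111.5 m/s

111.5 m/s


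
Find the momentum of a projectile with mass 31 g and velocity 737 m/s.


p = m*v = 0.031*737 = 22.85 kg·m/s

22.85 kg·m/s


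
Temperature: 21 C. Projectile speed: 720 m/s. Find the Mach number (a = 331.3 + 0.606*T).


a = 331.3 + 0.606*(21) = 344.026 m/s
M = v/a = 720/344.026 = 2.093

2.093


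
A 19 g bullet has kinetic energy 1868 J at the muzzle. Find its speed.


v = sqrt(2*E/m) = sqrt(2*1868/0.019) = 443.4 m/s

443.4 m/s


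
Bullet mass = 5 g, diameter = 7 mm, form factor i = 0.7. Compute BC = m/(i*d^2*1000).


BC = m/(i*d^2*1000) = 5/(0.7 * 7^2 * 1000) = 0.0001458

0.0001458


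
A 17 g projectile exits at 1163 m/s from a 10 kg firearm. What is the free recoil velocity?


v_recoil = m_p * v_p / m_gun = 0.017 * 1163 / 10 = 1.977 m/s

1.977 m/s


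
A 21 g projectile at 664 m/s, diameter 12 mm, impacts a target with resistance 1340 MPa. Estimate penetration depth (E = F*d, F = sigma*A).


A = pi*(d/2)^2 = pi*(12/2)^2 = 113.097 mm^2
E = 0.5*m*v^2 = 0.5*0.021*664^2 = 4629.41 J
depth = E/(sigma*A) = 4629.41 J / (1340 MPa * 113.097 mm^2) = 4629.41/(1340 * 113.097) m = 0.030547 m ≈ 30.55 mm

30.55 mm


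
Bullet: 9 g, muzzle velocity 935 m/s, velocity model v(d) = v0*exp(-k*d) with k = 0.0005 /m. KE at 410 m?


v = v0*exp(-k*d) = 935*exp(-0.0005*410) = 761.695 m/s
E = 0.5*m*v^2 = 0.5*0.009*761.695^2 = 2611 J

2611 J


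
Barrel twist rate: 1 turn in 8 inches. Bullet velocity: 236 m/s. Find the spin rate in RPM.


twist_m = 8*0.0254 = 0.2032 m
spin = v/twist = 236/0.2032 = 1161.417 rev/s
RPM = spin*60 = 1161.417*60 ≈ 69685 RPM

69685 RPM


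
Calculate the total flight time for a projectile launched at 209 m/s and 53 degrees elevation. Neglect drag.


T = 2*v0*sin(theta)/g = 2*209*sin(53°)/9.81 = 34.03 s

34.03 s


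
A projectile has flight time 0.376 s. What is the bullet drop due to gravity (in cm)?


drop = 0.5*g*t^2 = 0.5*9.81*0.376^2 = 0.693449 m ≈ 69.34 cm

69.34 cm


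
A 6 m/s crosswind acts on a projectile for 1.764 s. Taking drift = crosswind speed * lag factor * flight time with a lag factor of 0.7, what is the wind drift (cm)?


drift = v_wind * lag * t = 6 * 0.7 * 1.764 = 7.4088 m ≈ 740.9 cm

740.9 cm


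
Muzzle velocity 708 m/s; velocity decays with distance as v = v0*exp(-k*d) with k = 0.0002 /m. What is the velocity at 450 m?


v = v0*exp(-k*d) = 708*exp(-0.0002*450) = 647.1 m/s

647.1 m/s


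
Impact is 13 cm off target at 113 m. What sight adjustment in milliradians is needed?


1 mrad subtends 1 cm per 10 m of range, so adj = error_cm / (dist_m / 10) = 13 / (113/10) = 1.15 mrad

1.15 mrad


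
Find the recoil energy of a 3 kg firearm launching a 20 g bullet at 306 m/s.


v_r = m_p*v_p/m_gun = 0.02*306/3 = 2.04 m/s, E_r = 0.5*m_gun*v_r^2 = 0.5*3*2.04^2 = 6.242 J

6.242 J


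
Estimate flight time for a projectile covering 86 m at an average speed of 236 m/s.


t = d/v = 86/236 = 0.3644 s

0.3644 s


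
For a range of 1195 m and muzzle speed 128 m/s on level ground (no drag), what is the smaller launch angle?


sin(2*theta) = R*g/v0^2 = 1195*9.81/128^2 = 0.715512, theta = arcsin(0.715512)/2 = 22.84°

22.84 degrees


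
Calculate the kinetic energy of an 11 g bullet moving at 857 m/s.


E = 0.5*m*v^2 = 0.5*0.011*857^2 = 4039 J

4039 J


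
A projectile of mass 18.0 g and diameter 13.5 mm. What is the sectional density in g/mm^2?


SD = m/d^2 = 18.0/13.5^2 = 0.09877 g/mm^2

0.09877 g/mm^2


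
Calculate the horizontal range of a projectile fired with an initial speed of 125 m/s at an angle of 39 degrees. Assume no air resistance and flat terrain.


R = v0^2 * sin(2*theta) / g = 125^2 * sin(2*39°) / 9.81 = 1558 m

1558 m


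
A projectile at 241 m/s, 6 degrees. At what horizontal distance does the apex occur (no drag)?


R = v0^2*sin(2*theta)/g = 241^2*sin(2*6°)/9.81 = 1230.96 m
apex_dist = R/2 = 1230.96/2 = 615.5 m

615.5 m


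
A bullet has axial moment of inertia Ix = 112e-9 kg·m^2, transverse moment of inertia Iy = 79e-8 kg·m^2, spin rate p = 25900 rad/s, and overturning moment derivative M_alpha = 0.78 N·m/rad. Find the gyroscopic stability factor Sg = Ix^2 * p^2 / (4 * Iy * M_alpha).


Sg = Ix^2 * p^2 / (4 * Iy * M_alpha) = (112e-9)^2 * 25900^2 / (4 * 79e-8 * 0.78) = 3.414

3.414


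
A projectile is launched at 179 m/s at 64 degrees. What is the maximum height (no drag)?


H = (v0*sin(theta))^2 / (2g) = (179*sin(64°))^2 / (2*9.81) = 1319 m

1319 m


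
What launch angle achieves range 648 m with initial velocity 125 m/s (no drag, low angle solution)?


sin(2*theta) = R*g/v0^2 = 648*9.81/125^2 = 0.40684, theta = arcsin(0.40684)/2 = 12°

12 degrees


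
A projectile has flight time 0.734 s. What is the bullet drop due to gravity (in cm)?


drop = 0.5*g*t^2 = 0.5*9.81*0.734^2 = 2.6426 m ≈ 264.3 cm

264.3 cm


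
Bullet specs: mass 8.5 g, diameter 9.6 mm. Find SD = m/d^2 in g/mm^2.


SD = m/d^2 = 8.5/9.6^2 = 0.09223 g/mm^2

0.09223 g/mm^2


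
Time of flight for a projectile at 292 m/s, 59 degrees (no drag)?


T = 2*v0*sin(theta)/g = 2*292*sin(59°)/9.81 = 51.03 s

51.03 s


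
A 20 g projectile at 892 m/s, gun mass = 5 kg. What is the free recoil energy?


v_r = m_p*v_p/m_gun = 0.02*892/5 = 3.568 m/s, E_r = 0.5*m_gun*v_r^2 = 0.5*5*3.568^2 = 31.83 J

31.83 J


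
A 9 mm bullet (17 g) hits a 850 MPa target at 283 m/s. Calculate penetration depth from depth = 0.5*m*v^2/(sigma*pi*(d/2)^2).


A = pi*(d/2)^2 = pi*(9/2)^2 = 63.6173 mm^2
E = 0.5*m*v^2 = 0.5*0.017*283^2 = 680.757 J
depth = E/(sigma*A) = 680.757 J / (850 MPa * 63.6173 mm^2) = 680.757/(850 * 63.6173) m = 0.0125892 m ≈ 12.59 mm

12.59 mm


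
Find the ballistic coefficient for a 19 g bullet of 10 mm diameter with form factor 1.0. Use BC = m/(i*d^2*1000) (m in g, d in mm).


BC = m/(i*d^2*1000) = 19/(1.0 * 10^2 * 1000) = 0.00019

0.00019


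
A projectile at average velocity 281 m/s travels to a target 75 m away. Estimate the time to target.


t = d/v = 75/281 = 0.2669 s

0.2669 s


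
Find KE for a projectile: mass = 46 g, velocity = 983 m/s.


E = 0.5*m*v^2 = 0.5*0.046*983^2 = 22225 J

22225 J


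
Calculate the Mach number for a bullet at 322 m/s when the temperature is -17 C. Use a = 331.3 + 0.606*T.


a = 331.3 + 0.606*(-17) = 320.998 m/s
M = v/a = 322/320.998 = 1.003

1.003


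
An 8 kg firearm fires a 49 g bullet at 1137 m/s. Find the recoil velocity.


v_recoil = m_p * v_p / m_gun = 0.049 * 1137 / 8 = 6.964 m/s

6.964 m/s


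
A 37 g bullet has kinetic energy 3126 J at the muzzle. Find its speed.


v = sqrt(2*E/m) = sqrt(2*3126/0.037) = 411.1 m/s

411.1 m/s


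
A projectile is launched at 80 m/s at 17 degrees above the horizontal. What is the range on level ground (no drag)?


R = v0^2 * sin(2*theta) / g = 80^2 * sin(2*17°) / 9.81 = 364.8 m

364.8 m


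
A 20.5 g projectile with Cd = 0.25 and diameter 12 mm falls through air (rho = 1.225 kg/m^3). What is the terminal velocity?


A = pi*(d/2)^2 = pi*(12/2000)^2 = 1.13097e-04 m^2
vt = sqrt(2mg/(Cd*rho*A)) = sqrt(2*0.0205*9.81/(0.25 * 1.225 * 1.13097e-04)) = 107.8 m/s

107.8 m/s


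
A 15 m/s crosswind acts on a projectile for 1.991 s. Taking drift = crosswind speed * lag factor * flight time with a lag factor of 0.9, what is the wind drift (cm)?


drift = v_wind * lag * t = 15 * 0.9 * 1.991 = 26.8785 m ≈ 2688 cm

2688 cm


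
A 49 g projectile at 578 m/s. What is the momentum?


p = m*v = 0.049*578 = 28.32 kg·m/s

28.32 kg·m/s


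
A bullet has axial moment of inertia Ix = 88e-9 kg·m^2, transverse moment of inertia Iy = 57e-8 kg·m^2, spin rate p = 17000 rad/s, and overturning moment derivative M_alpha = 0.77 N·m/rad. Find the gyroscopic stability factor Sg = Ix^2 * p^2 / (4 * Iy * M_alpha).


Sg = Ix^2 * p^2 / (4 * Iy * M_alpha) = (88e-9)^2 * 17000^2 / (4 * 57e-8 * 0.77) = 1.275

1.275


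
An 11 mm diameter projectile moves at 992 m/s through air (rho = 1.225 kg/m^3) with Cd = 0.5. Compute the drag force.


A = pi*(d/2)^2 = pi*(11/2000)^2 = 9.50332e-05 m^2
Fd = 0.5*Cd*rho*A*v^2 = 0.5*0.5*1.225*9.50332e-05*992^2 = 28.64 N

28.64 N


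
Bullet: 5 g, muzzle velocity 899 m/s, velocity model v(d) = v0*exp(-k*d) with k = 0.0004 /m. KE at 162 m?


v = v0*exp(-k*d) = 899*exp(-0.0004*162) = 842.592 m/s
E = 0.5*m*v^2 = 0.5*0.005*842.592^2 = 1775 J

1775 J


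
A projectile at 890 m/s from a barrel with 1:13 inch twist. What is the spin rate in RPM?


twist_m = 13*0.0254 = 0.3302 m
spin = v/twist = 890/0.3302 = 2695.336 rev/s
RPM = spin*60 = 2695.336*60 ≈ 161720 RPM

161720 RPM


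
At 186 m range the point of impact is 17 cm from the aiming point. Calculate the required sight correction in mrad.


1 mrad subtends 1 cm per 10 m of range, so adj = error_cm / (dist_m / 10) = 17 / (186/10) = 0.914 mrad

0.914 mrad


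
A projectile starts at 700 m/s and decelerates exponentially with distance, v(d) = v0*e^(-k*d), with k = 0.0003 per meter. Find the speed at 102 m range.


v = v0*exp(-k*d) = 700*exp(-0.0003*102) = 678.9 m/s

678.9 m/s


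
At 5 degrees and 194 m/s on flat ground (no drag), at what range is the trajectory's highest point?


R = v0^2*sin(2*theta)/g = 194^2*sin(2*5°)/9.81 = 666.2 m
apex_dist = R/2 = 666.2/2 = 333.1 m

333.1 m


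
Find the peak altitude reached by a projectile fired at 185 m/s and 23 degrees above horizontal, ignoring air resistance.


H = (v0*sin(theta))^2 / (2g) = (185*sin(23°))^2 / (2*9.81) = 266.3 m

266.3 m


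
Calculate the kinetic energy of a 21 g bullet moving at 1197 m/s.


E = 0.5*m*v^2 = 0.5*0.021*1197^2 = 15044 J

15044 J


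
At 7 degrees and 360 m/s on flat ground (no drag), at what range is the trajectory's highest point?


R = v0^2*sin(2*theta)/g = 360^2*sin(2*7°)/9.81 = 3196.03 m
apex_dist = R/2 = 3196.03/2 = 1598 m

1598 m


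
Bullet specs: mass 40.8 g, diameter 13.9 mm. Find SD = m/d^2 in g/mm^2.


SD = m/d^2 = 40.8/13.9^2 = 0.2112 g/mm^2

0.2112 g/mm^2


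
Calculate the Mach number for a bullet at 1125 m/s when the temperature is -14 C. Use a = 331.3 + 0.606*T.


a = 331.3 + 0.606*(-14) = 322.816 m/s
M = v/a = 1125/322.816 = 3.485

3.485


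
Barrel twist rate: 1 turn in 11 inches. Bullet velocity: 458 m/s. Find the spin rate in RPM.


twist_m = 11*0.0254 = 0.2794 m
spin = v/twist = 458/0.2794 = 1639.227 rev/s
RPM = spin*60 = 1639.227*60 ≈ 98354 RPM

98354 RPM


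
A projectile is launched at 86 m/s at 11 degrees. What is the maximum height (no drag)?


H = (v0*sin(theta))^2 / (2g) = (86*sin(11°))^2 / (2*9.81) = 13.72 m

13.72 m


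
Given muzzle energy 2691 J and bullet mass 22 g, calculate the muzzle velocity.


v = sqrt(2*E/m) = sqrt(2*2691/0.022) = 494.6 m/s

494.6 m/s


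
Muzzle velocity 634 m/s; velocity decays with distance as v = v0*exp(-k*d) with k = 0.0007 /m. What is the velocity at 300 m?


v = v0*exp(-k*d) = 634*exp(-0.0007*300) = 513.9 m/s

513.9 m/s


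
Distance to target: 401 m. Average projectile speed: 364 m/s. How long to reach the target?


t = d/v = 401/364 = 1.102 s

1.102 s


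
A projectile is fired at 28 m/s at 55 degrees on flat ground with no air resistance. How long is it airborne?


T = 2*v0*sin(theta)/g = 2*28*sin(55°)/9.81 = 4.676 s

4.676 s


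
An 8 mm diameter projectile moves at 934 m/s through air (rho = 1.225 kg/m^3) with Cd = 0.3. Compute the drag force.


A = pi*(d/2)^2 = pi*(8/2000)^2 = 5.02655e-05 m^2
Fd = 0.5*Cd*rho*A*v^2 = 0.5*0.3*1.225*5.02655e-05*934^2 = 8.057 N

8.057 N


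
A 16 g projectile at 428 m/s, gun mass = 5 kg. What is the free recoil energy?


v_r = m_p*v_p/m_gun = 0.016*428/5 = 1.3696 m/s, E_r = 0.5*m_gun*v_r^2 = 0.5*5*1.3696^2 = 4.69 J

4.69 J


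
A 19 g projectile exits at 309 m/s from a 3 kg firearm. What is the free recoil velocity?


v_recoil = m_p * v_p / m_gun = 0.019 * 309 / 3 = 1.957 m/s

1.957 m/s


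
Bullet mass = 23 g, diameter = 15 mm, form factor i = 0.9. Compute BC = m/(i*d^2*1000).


BC = m/(i*d^2*1000) = 23/(0.9 * 15^2 * 1000) = 0.0001136

0.0001136


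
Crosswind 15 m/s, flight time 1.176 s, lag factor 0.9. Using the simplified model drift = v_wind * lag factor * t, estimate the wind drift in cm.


drift = v_wind * lag * t = 15 * 0.9 * 1.176 = 15.876 m ≈ 1588 cm

1588 cm


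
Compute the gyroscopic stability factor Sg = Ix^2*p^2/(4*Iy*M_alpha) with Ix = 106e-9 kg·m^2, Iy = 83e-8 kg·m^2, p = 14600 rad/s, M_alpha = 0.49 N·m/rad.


Sg = Ix^2 * p^2 / (4 * Iy * M_alpha) = (106e-9)^2 * 14600^2 / (4 * 83e-8 * 0.49) = 1.472

1.472


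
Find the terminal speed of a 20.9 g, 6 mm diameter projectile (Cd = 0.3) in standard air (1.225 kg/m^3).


A = pi*(d/2)^2 = pi*(6/2000)^2 = 2.82743e-05 m^2
vt = sqrt(2mg/(Cd*rho*A)) = sqrt(2*0.0209*9.81/(0.3 * 1.225 * 2.82743e-05)) = 198.7 m/s

198.7 m/s


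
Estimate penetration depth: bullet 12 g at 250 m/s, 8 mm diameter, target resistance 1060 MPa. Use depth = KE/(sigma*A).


A = pi*(d/2)^2 = pi*(8/2)^2 = 50.2655 mm^2
E = 0.5*m*v^2 = 0.5*0.012*250^2 = 375 J
depth = E/(sigma*A) = 375 J / (1060 MPa * 50.2655 mm^2) = 375/(1060 * 50.2655) m = 0.0070381 m ≈ 7.038 mm

7.038 mm


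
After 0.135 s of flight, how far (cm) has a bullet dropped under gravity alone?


drop = 0.5*g*t^2 = 0.5*9.81*0.135^2 = 0.0893936 m ≈ 8.939 cm

8.939 cm


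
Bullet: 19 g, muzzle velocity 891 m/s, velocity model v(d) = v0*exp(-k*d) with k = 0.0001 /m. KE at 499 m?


v = v0*exp(-k*d) = 891*exp(-0.0001*499) = 847.63 m/s
E = 0.5*m*v^2 = 0.5*0.019*847.63^2 = 6826 J

6826 J


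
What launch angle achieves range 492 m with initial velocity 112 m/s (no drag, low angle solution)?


sin(2*theta) = R*g/v0^2 = 492*9.81/112^2 = 0.384767, theta = arcsin(0.384767)/2 = 11.31°

11.31 degrees


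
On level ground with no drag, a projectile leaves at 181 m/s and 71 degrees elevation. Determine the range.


R = v0^2 * sin(2*theta) / g = 181^2 * sin(2*71°) / 9.81 = 2056 m

2056 m


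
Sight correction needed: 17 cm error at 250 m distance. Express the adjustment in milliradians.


1 mrad subtends 1 cm per 10 m of range, so adj = error_cm / (dist_m / 10) = 17 / (250/10) = 0.68 mrad

0.68 mrad


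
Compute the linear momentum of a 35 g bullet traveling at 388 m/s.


p = m*v = 0.035*388 = 13.58 kg·m/s

13.58 kg·m/s
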